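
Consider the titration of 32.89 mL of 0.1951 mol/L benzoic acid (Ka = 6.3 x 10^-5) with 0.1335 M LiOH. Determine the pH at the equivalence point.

n(C6H5COOH) = 0.1951 x 0.03289 = 0.006417 mol; V(LiOH) at equivalence = 0.006417/0.1335 = 0.04807 L.
At equivalence all the acid is converted to C6H5COO-; total volume = 0.03289 + 0.04807 = 0.08096 L, so [C6H5COO-] = 0.006417/0.08096 = 0.07926 M.
Kb = Kw/Ka = 1.0e-14 / 6.3 x 10^-5 = 1.59e-10.
[OH^-] = sqrt(Kb x [C6H5COO-]) = sqrt(1.59e-10 x 0.07926) = 3.55e-6 M.
pOH = 5.45, so pH = 14.00 - 5.45 = 8.55.

8.55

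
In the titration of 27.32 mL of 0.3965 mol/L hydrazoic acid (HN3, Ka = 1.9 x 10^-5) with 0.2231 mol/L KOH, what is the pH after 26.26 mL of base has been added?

4.79

Initial n(HN3) = 0.3965 x 0.02732 = 0.01083 mol.
n(KOH) added = 0.2231 x 0.02626 = 0.005859 mol, converting that many moles of HN3 to N3-.
Remaining n(HN3) = 0.004974 mol; n(N3-) = 0.005859 mol.
By Henderson-Hasselbalch, pH = pKa + log([A^-]/[HA]) = 4.72 + log(0.005859/0.004974) = 4.72 + (+0.07) = 4.79.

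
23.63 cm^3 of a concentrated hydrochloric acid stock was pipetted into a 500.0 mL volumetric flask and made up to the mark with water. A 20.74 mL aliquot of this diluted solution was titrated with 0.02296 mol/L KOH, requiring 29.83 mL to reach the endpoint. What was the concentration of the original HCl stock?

n(KOH) = 0.02296 x 0.02983 = 0.0006849 mol.
n(HCl) in the aliquot = 0.0006849 mol.
[diluted HCl] = 0.0006849 / 0.02074 = 0.03302 M.
Dilution factor = 500.0/23.63 = 21.16, so [stock] = 0.03302 x 21.16 = 0.699 M.

0.699 M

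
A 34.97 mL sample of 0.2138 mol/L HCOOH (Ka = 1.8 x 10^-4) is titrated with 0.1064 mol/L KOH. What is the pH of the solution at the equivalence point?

n(HCOOH) = 0.2138 x 0.03497 = 0.007477 mol; V(KOH) at equivalence = 0.007477/0.1064 = 0.07027 L.
At equivalence all the acid is converted to HCOO-; total volume = 0.03497 + 0.07027 = 0.1052 L, so [HCOO-] = 0.007477/0.1052 = 0.07104 M.
Kb = Kw/Ka = 1.0e-14 / 1.8 x 10^-4 = 5.56e-11.
[OH^-] = sqrt(Kb x [HCOO-]) = sqrt(5.56e-11 x 0.07104) = 1.99e-6 M.
pOH = 5.70, so pH = 14.00 - 5.70 = 8.30.

8.30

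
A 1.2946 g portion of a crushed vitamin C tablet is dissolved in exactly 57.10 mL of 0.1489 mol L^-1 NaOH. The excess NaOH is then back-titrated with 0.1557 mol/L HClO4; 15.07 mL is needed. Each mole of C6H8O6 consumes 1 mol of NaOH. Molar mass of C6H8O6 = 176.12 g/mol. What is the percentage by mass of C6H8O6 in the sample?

83.7%

Total n(NaOH) added = 0.1489 x 0.05710 = 0.008502 mol.
n(HClO4) used = 0.1557 x 0.01507 = 0.002346 mol, which equals the excess n(NaOH).
So n(NaOH) consumed by the sample = 0.008502 - 0.002346 = 0.006156 mol.
n(C6H8O6) = 0.006156 / 1 = 0.006156 mol.
mass C6H8O6 = 0.006156 x 176.12 = 1.084 g, so %C6H8O6 = 1.084/1.2946 x 100 = 83.7%.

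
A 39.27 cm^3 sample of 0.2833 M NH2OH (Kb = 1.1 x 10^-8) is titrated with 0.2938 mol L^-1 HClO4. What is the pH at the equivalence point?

3.44

n(NH2OH) = 0.2833 x 0.03927 = 0.01113 mol; V(HClO4) at equivalence = 0.01113/0.2938 = 0.03787 L.
At equivalence the base is fully converted to NH3OH+; total volume = 0.07714 L, so [NH3OH+] = 0.01113/0.07714 = 0.1442 M.
Ka(NH3OH+) = Kw/Kb = 1.0e-14 / 1.1 x 10^-8 = 9.09e-7.
[H^+] = sqrt(Ka x [NH3OH+]) = sqrt(9.09e-7 x 0.1442) = 0.000362 M.
pH = -log(0.000362) = 3.44.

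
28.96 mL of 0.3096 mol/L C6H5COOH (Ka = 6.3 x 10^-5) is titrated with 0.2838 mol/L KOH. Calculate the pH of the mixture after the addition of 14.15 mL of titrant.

4.11

Initial n(C6H5COOH) = 0.3096 x 0.02896 = 0.008966 mol.
n(KOH) added = 0.2838 x 0.01415 = 0.004016 mol, converting that many moles of C6H5COOH to C6H5COO-.
Remaining n(C6H5COOH) = 0.004950 mol; n(C6H5COO-) = 0.004016 mol.
By Henderson-Hasselbalch, pH = pKa + log([A^-]/[HA]) = 4.20 + log(0.004016/0.004950) = 4.20 + (-0.09) = 4.11.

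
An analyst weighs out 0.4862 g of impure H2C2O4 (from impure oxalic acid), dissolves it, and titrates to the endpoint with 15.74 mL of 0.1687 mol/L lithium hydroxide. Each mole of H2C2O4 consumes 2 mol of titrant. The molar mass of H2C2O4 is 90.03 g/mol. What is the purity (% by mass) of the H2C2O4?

24.6%

n(LiOH) = 0.1687 x 0.01574 = 0.002655 mol.
n(H2C2O4) = 0.002655 / 2 = 0.001328 mol.
mass of H2C2O4 = 0.001328 x 90.03 = 0.1195 g.
% purity = 0.1195 / 0.4862 x 100 = 24.6%.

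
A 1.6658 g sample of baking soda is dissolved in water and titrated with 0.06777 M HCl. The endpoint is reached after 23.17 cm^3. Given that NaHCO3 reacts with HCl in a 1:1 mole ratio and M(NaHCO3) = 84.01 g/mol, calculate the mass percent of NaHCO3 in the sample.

n(HCl) = 0.06777 x 0.02317 = 0.001570 mol.
n(NaHCO3) = 0.001570 / 1 = 0.001570 mol.
mass of NaHCO3 = 0.001570 x 84.01 = 0.1319 g.
% purity = 0.1319 / 1.6658 x 100 = 7.92%.

7.92%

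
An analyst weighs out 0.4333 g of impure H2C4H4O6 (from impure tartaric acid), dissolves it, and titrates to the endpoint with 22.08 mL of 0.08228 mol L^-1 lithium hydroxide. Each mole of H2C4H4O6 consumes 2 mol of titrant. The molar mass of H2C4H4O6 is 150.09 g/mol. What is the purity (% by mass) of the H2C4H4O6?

n(LiOH) = 0.08228 x 0.02208 = 0.001817 mol.
n(H2C4H4O6) = 0.001817 / 2 = 0.0009084 mol.
mass of H2C4H4O6 = 0.0009084 x 150.09 = 0.1363 g.
% purity = 0.1363 / 0.4333 x 100 = 31.5%.

31.5%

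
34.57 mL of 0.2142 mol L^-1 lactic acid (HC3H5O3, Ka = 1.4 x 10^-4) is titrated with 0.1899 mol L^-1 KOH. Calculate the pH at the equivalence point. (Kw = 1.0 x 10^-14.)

8.43

n(HC3H5O3) = 0.2142 x 0.03457 = 0.007405 mol; V(KOH) at equivalence = 0.007405/0.1899 = 0.03899 L.
At equivalence all the acid is converted to C3H5O3-; total volume = 0.03457 + 0.03899 = 0.07356 L, so [C3H5O3-] = 0.007405/0.07356 = 0.1007 M.
Kb = Kw/Ka = 1.0e-14 / 1.4 x 10^-4 = 7.14e-11.
[OH^-] = sqrt(Kb x [C3H5O3-]) = sqrt(7.14e-11 x 0.1007) = 2.68e-6 M.
pOH = 5.57, so pH = 14.00 - 5.57 = 8.43.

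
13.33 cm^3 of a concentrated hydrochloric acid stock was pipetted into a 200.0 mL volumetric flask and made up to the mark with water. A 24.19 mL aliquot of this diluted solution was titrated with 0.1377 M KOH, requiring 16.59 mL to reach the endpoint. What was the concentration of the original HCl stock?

n(KOH) = 0.1377 x 0.01659 = 0.002284 mol.
n(HCl) in the aliquot = 0.002284 mol.
[diluted HCl] = 0.002284 / 0.02419 = 0.09444 M.
Dilution factor = 200.0/13.33 = 15.00, so [stock] = 0.09444 x 15.00 = 1.42 M.

1.42 M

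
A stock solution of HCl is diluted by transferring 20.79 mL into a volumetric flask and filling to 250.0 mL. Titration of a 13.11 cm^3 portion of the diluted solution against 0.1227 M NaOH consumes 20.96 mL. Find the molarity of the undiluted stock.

n(NaOH) = 0.1227 x 0.02096 = 0.002572 mol.
n(HCl) in the aliquot = 0.002572 mol.
[diluted HCl] = 0.002572 / 0.01311 = 0.1962 M.
Dilution factor = 250.0/20.79 = 12.03, so [stock] = 0.1962 x 12.03 = 2.36 M.

2.36 M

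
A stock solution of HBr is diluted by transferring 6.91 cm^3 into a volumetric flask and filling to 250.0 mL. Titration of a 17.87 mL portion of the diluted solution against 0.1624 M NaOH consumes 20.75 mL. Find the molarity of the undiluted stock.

n(NaOH) = 0.1624 x 0.02075 = 0.003370 mol.
n(HBr) in the aliquot = 0.003370 mol.
[diluted HBr] = 0.003370 / 0.01787 = 0.1886 M.
Dilution factor = 250.0/6.910 = 36.18, so [stock] = 0.1886 x 36.18 = 6.82 M.

6.82 M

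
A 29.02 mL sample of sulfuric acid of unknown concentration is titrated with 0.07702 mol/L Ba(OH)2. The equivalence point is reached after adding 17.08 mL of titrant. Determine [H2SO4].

0.0453 M

n(Ba(OH)2) delivered = 0.07702 x 0.01708 = 0.001316 mol.
For a 1:1 reaction, n(H2SO4) = 0.001316 mol.
[H2SO4] = 0.001316 mol / 0.02902 L = 0.0453 M.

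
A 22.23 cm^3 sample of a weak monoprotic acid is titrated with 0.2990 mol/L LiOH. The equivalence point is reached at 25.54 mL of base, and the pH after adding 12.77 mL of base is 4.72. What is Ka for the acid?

12.77 mL is half of the equivalence volume, so this is the half-equivalence point where [HA] = [A^-].
At half-equivalence pH = pKa, so pKa = 4.72.
Ka = 10^(-4.72) = 1.9 x 10^-5.

1.9 x 10^-5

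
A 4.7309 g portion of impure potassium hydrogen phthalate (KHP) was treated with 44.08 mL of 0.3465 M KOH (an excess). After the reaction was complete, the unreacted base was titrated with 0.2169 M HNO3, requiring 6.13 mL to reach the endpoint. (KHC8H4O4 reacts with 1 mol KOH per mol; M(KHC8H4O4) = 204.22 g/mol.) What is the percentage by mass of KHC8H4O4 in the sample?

60.2%

Total n(KOH) added = 0.3465 x 0.04408 = 0.01527 mol.
n(HNO3) used = 0.2169 x 0.006130 = 0.001330 mol, which equals the excess n(KOH).
So n(KOH) consumed by the sample = 0.01527 - 0.001330 = 0.01394 mol.
n(KHC8H4O4) = 0.01394 / 1 = 0.01394 mol.
mass KHC8H4O4 = 0.01394 x 204.22 = 2.848 g, so %KHC8H4O4 = 2.848/4.7309 x 100 = 60.2%.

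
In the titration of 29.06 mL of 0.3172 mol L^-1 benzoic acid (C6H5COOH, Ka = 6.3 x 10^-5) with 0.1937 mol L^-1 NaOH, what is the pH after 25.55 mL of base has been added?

4.26

Initial n(C6H5COOH) = 0.3172 x 0.02906 = 0.009218 mol.
n(NaOH) added = 0.1937 x 0.02555 = 0.004949 mol, converting that many moles of C6H5COOH to C6H5COO-.
Remaining n(C6H5COOH) = 0.004269 mol; n(C6H5COO-) = 0.004949 mol.
By Henderson-Hasselbalch, pH = pKa + log([A^-]/[HA]) = 4.20 + log(0.004949/0.004269) = 4.20 + (+0.06) = 4.26.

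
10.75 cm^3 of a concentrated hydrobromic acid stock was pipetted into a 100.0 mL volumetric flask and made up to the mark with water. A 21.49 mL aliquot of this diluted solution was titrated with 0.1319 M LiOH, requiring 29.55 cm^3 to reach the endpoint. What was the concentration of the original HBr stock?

n(LiOH) = 0.1319 x 0.02955 = 0.003898 mol.
n(HBr) in the aliquot = 0.003898 mol.
[diluted HBr] = 0.003898 / 0.02149 = 0.1814 M.
Dilution factor = 100.0/10.75 = 9.302, so [stock] = 0.1814 x 9.302 = 1.69 M.

1.69 M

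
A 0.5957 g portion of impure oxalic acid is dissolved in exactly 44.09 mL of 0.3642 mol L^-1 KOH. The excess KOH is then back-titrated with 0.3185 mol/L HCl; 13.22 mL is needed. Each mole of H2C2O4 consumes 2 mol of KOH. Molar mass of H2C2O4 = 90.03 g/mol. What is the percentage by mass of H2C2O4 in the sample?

89.5%

Total n(KOH) added = 0.3642 x 0.04409 = 0.01606 mol.
n(HCl) used = 0.3185 x 0.01322 = 0.004211 mol, which equals the excess n(KOH).
So n(KOH) consumed by the sample = 0.01606 - 0.004211 = 0.01185 mol.
n(H2C2O4) = 0.01185 / 2 = 0.005924 mol.
mass H2C2O4 = 0.005924 x 90.03 = 0.5333 g, so %H2C2O4 = 0.5333/0.5957 x 100 = 89.5%.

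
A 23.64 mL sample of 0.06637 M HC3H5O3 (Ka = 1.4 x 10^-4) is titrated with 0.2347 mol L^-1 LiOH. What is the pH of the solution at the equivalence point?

n(HC3H5O3) = 0.06637 x 0.02364 = 0.001569 mol; V(LiOH) at equivalence = 0.001569/0.2347 = 0.006685 L.
At equivalence all the acid is converted to C3H5O3-; total volume = 0.02364 + 0.006685 = 0.03033 L, so [C3H5O3-] = 0.001569/0.03033 = 0.05174 M.
Kb = Kw/Ka = 1.0e-14 / 1.4 x 10^-4 = 7.14e-11.
[OH^-] = sqrt(Kb x [C3H5O3-]) = sqrt(7.14e-11 x 0.05174) = 1.92e-6 M.
pOH = 5.72, so pH = 14.00 - 5.72 = 8.28.

8.28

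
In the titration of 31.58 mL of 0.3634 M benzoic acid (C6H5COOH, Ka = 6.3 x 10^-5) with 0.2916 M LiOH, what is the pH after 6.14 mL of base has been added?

3.47

Initial n(C6H5COOH) = 0.3634 x 0.03158 = 0.01148 mol.
n(LiOH) added = 0.2916 x 0.006140 = 0.001790 mol, converting that many moles of C6H5COOH to C6H5COO-.
Remaining n(C6H5COOH) = 0.009686 mol; n(C6H5COO-) = 0.001790 mol.
By Henderson-Hasselbalch, pH = pKa + log([A^-]/[HA]) = 4.20 + log(0.001790/0.009686) = 4.20 + (-0.73) = 3.47.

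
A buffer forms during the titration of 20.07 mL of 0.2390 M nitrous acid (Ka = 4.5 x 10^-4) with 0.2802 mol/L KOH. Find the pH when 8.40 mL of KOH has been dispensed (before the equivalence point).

Initial n(HNO2) = 0.2390 x 0.02007 = 0.004797 mol.
n(KOH) added = 0.2802 x 0.008400 = 0.002354 mol, converting that many moles of HNO2 to NO2-.
Remaining n(HNO2) = 0.002443 mol; n(NO2-) = 0.002354 mol.
By Henderson-Hasselbalch, pH = pKa + log([A^-]/[HA]) = 3.35 + log(0.002354/0.002443) = 3.35 + (-0.02) = 3.33.

3.33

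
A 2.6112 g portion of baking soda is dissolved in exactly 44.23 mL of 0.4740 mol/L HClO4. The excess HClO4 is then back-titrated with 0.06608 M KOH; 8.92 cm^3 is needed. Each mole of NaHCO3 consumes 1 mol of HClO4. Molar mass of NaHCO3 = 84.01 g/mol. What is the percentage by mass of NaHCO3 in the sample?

Total n(HClO4) added = 0.4740 x 0.04423 = 0.02097 mol.
n(KOH) used = 0.06608 x 0.008920 = 0.0005894 mol, which equals the excess n(HClO4).
So n(HClO4) consumed by the sample = 0.02097 - 0.0005894 = 0.02038 mol.
n(NaHCO3) = 0.02038 / 1 = 0.02038 mol.
mass NaHCO3 = 0.02038 x 84.01 = 1.712 g, so %NaHCO3 = 1.712/2.6112 x 100 = 65.6%.

65.6%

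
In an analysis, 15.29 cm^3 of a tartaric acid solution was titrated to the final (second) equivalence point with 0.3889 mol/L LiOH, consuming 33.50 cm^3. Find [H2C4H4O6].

0.426 M

n(LiOH) = 0.3889 x 0.03350 = 0.01303 mol.
At the final (second) equivalence point, 2 mol OH^- react per mol H2C4H4O6, so n(H2C4H4O6) = 0.01303 / 2 = 0.006514 mol.
[H2C4H4O6] = 0.006514 / 0.01529 L = 0.426 M.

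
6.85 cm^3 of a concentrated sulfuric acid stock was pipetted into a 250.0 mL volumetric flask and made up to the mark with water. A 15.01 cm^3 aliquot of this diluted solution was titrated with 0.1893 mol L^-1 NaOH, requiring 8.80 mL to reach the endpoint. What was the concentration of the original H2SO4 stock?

2.03 M

n(NaOH) = 0.1893 x 0.008800 = 0.001666 mol.
n(H2SO4) in the aliquot = 0.001666 x 1/2 = 0.0008329 mol.
[diluted H2SO4] = 0.0008329 / 0.01501 = 0.05549 M.
Dilution factor = 250.0/6.850 = 36.50, so [stock] = 0.05549 x 36.50 = 2.03 M.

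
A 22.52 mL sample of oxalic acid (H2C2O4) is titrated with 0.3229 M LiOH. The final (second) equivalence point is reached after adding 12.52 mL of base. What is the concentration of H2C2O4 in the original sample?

0.0898 M

n(LiOH) = 0.3229 x 0.01252 = 0.004043 mol.
At the final (second) equivalence point, 2 mol OH^- react per mol H2C2O4, so n(H2C2O4) = 0.004043 / 2 = 0.002021 mol.
[H2C2O4] = 0.002021 / 0.02252 L = 0.0898 M.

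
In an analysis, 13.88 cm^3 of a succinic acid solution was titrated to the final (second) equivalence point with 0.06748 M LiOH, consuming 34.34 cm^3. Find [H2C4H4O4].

n(LiOH) = 0.06748 x 0.03434 = 0.002317 mol.
At the final (second) equivalence point, 2 mol OH^- react per mol H2C4H4O4, so n(H2C4H4O4) = 0.002317 / 2 = 0.001159 mol.
[H2C4H4O4] = 0.001159 / 0.01388 L = 0.0835 M.

0.0835 M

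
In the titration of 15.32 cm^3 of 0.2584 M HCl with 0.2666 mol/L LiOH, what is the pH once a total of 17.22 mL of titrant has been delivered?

12.29

n(acid) = 0.2584 x 0.01532 = 0.003959 mol; n(LiOH) added = 0.2666 x 0.01722 = 0.004591 mol.
Base is in excess by 0.004591 - 0.003959 = 0.0006322 mol in a total volume of 0.03254 L.
[OH^-] = 0.0006322/0.03254 = 0.01943 M, so pOH = 1.71 and pH = 14.00 - 1.71 = 12.29.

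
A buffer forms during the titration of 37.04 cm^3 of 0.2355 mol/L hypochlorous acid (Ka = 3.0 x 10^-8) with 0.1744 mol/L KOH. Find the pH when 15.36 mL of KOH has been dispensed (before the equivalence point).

7.17

Initial n(HClO) = 0.2355 x 0.03704 = 0.008723 mol.
n(KOH) added = 0.1744 x 0.01536 = 0.002679 mol, converting that many moles of HClO to ClO-.
Remaining n(HClO) = 0.006044 mol; n(ClO-) = 0.002679 mol.
By Henderson-Hasselbalch, pH = pKa + log([A^-]/[HA]) = 7.52 + log(0.002679/0.006044) = 7.52 + (-0.35) = 7.17.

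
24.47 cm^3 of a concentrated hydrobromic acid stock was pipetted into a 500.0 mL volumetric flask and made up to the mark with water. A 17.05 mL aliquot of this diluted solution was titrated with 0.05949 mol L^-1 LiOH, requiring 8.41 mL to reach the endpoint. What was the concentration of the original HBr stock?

0.600 M

n(LiOH) = 0.05949 x 0.008410 = 0.0005003 mol.
n(HBr) in the aliquot = 0.0005003 mol.
[diluted HBr] = 0.0005003 / 0.01705 = 0.02934 M.
Dilution factor = 500.0/24.47 = 20.43, so [stock] = 0.02934 x 20.43 = 0.600 M.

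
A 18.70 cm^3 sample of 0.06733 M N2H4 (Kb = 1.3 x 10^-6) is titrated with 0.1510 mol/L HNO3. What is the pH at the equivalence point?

n(N2H4) = 0.06733 x 0.01870 = 0.001259 mol; V(HNO3) at equivalence = 0.001259/0.1510 = 0.008338 L.
At equivalence the base is fully converted to N2H5+; total volume = 0.02704 L, so [N2H5+] = 0.001259/0.02704 = 0.04657 M.
Ka(N2H5+) = Kw/Kb = 1.0e-14 / 1.3 x 10^-6 = 7.69e-9.
[H^+] = sqrt(Ka x [N2H5+]) = sqrt(7.69e-9 x 0.04657) = 1.89e-5 M.
pH = -log(1.89e-5) = 4.72.

4.72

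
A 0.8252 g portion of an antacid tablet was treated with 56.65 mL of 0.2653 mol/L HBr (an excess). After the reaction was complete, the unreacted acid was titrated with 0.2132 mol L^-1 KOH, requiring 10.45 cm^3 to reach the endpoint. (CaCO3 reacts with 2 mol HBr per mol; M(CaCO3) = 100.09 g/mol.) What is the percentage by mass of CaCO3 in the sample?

Total n(HBr) added = 0.2653 x 0.05665 = 0.01503 mol.
n(KOH) used = 0.2132 x 0.01045 = 0.002228 mol, which equals the excess n(HBr).
So n(HBr) consumed by the sample = 0.01503 - 0.002228 = 0.01280 mol.
n(CaCO3) = 0.01280 / 2 = 0.006401 mol.
mass CaCO3 = 0.006401 x 100.09 = 0.6406 g, so %CaCO3 = 0.6406/0.8252 x 100 = 77.6%.

77.6%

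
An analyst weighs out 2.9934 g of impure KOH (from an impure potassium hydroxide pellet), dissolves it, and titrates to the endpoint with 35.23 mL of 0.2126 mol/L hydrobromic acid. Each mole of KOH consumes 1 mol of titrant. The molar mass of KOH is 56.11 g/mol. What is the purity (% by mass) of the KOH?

n(HBr) = 0.2126 x 0.03523 = 0.007490 mol.
n(KOH) = 0.007490 / 1 = 0.007490 mol.
mass of KOH = 0.007490 x 56.11 = 0.4203 g.
% purity = 0.4203 / 2.9934 x 100 = 14.0%.

14.0%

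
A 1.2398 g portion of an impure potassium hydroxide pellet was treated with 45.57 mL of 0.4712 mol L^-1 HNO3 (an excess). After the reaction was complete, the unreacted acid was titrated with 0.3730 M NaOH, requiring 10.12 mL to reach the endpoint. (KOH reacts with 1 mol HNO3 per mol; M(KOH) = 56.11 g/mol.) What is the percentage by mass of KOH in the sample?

Total n(HNO3) added = 0.4712 x 0.04557 = 0.02147 mol.
n(NaOH) used = 0.3730 x 0.01012 = 0.003775 mol, which equals the excess n(HNO3).
So n(HNO3) consumed by the sample = 0.02147 - 0.003775 = 0.01770 mol.
n(KOH) = 0.01770 / 1 = 0.01770 mol.
mass KOH = 0.01770 x 56.11 = 0.9930 g, so %KOH = 0.9930/1.2398 x 100 = 80.1%.

80.1%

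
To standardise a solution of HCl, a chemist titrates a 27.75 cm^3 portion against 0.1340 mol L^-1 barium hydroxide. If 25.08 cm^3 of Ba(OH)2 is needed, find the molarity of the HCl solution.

0.242 M

n(Ba(OH)2) delivered = 0.1340 x 0.02508 = 0.003361 mol.
The reaction is 2 HCl + 1 Ba(OH)2, so n(HCl) = 0.003361 x 2/1 = 0.006721 mol.
[HCl] = 0.006721 mol / 0.02775 L = 0.242 M.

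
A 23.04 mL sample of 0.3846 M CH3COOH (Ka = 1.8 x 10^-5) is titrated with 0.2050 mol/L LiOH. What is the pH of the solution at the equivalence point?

n(CH3COOH) = 0.3846 x 0.02304 = 0.008861 mol; V(LiOH) at equivalence = 0.008861/0.2050 = 0.04323 L.
At equivalence all the acid is converted to CH3COO-; total volume = 0.02304 + 0.04323 = 0.06627 L, so [CH3COO-] = 0.008861/0.06627 = 0.1337 M.
Kb = Kw/Ka = 1.0e-14 / 1.8 x 10^-5 = 5.56e-10.
[OH^-] = sqrt(Kb x [CH3COO-]) = sqrt(5.56e-10 x 0.1337) = 8.62e-6 M.
pOH = 5.06, so pH = 14.00 - 5.06 = 8.94.

8.94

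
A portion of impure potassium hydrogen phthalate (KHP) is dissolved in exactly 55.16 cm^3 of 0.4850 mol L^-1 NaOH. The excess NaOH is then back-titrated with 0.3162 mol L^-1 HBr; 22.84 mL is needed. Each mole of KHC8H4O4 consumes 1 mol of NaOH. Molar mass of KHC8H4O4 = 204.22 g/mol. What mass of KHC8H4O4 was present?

Total n(NaOH) added = 0.4850 x 0.05516 = 0.02675 mol.
n(HBr) used = 0.3162 x 0.02284 = 0.007222 mol, which equals the excess n(NaOH).
So n(NaOH) consumed by the sample = 0.02675 - 0.007222 = 0.01953 mol.
n(KHC8H4O4) = 0.01953 / 1 = 0.01953 mol.
mass = 0.01953 mol x 204.22 g/mol = 3.99 g.

3.99 g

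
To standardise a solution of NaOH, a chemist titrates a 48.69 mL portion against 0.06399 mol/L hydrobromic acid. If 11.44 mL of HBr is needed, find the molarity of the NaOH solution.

0.0150 M

n(HBr) delivered = 0.06399 x 0.01144 = 0.0007320 mol.
For a 1:1 reaction, n(NaOH) = 0.0007320 mol.
[NaOH] = 0.0007320 mol / 0.04869 L = 0.0150 M.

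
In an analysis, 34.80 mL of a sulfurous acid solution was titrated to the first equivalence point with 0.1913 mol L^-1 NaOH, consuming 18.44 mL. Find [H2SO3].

0.101 M

n(NaOH) = 0.1913 x 0.01844 = 0.003528 mol.
At the first equivalence point, 1 mol OH^- react per mol H2SO3, so n(H2SO3) = 0.003528 / 1 = 0.003528 mol.
[H2SO3] = 0.003528 / 0.03480 L = 0.101 M.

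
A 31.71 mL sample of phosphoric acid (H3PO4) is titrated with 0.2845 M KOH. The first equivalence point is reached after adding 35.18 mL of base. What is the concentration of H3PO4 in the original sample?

n(KOH) = 0.2845 x 0.03518 = 0.01001 mol.
At the first equivalence point, 1 mol OH^- react per mol H3PO4, so n(H3PO4) = 0.01001 / 1 = 0.01001 mol.
[H3PO4] = 0.01001 / 0.03171 L = 0.316 M.

0.316 M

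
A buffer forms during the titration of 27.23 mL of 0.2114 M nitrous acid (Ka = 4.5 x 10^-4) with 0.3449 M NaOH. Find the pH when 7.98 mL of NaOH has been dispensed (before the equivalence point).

3.31

Initial n(HNO2) = 0.2114 x 0.02723 = 0.005756 mol.
n(NaOH) added = 0.3449 x 0.007980 = 0.002752 mol, converting that many moles of HNO2 to NO2-.
Remaining n(HNO2) = 0.003004 mol; n(NO2-) = 0.002752 mol.
By Henderson-Hasselbalch, pH = pKa + log([A^-]/[HA]) = 3.35 + log(0.002752/0.003004) = 3.35 + (-0.04) = 3.31.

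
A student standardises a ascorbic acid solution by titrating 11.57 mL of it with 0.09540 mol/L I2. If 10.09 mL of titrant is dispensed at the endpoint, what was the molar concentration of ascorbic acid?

n(I2) = 0.09540 x 0.01009 = 0.0009626 mol.
From the balanced equation, 1 mol I2 reacts with 1 mol ascorbic acid, so n(ascorbic acid) = 0.0009626 x 1/1 = 0.0009626 mol.
[ascorbic acid] = 0.0009626 / 0.01157 L = 0.0832 M.

0.0832 M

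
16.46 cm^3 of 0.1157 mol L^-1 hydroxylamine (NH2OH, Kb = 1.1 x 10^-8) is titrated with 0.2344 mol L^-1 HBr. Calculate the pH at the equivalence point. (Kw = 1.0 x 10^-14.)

n(NH2OH) = 0.1157 x 0.01646 = 0.001904 mol; V(HBr) at equivalence = 0.001904/0.2344 = 0.008125 L.
At equivalence the base is fully converted to NH3OH+; total volume = 0.02458 L, so [NH3OH+] = 0.001904/0.02458 = 0.07746 M.
Ka(NH3OH+) = Kw/Kb = 1.0e-14 / 1.1 x 10^-8 = 9.09e-7.
[H^+] = sqrt(Ka x [NH3OH+]) = sqrt(9.09e-7 x 0.07746) = 0.000265 M.
pH = -log(0.000265) = 3.58.

3.58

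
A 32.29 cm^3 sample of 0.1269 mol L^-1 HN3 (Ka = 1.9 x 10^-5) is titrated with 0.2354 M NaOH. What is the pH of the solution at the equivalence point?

n(HN3) = 0.1269 x 0.03229 = 0.004098 mol; V(NaOH) at equivalence = 0.004098/0.2354 = 0.01741 L.
At equivalence all the acid is converted to N3-; total volume = 0.03229 + 0.01741 = 0.04970 L, so [N3-] = 0.004098/0.04970 = 0.08245 M.
Kb = Kw/Ka = 1.0e-14 / 1.9 x 10^-5 = 5.26e-10.
[OH^-] = sqrt(Kb x [N3-]) = sqrt(5.26e-10 x 0.08245) = 6.59e-6 M.
pOH = 5.18, so pH = 14.00 - 5.18 = 8.82.

8.82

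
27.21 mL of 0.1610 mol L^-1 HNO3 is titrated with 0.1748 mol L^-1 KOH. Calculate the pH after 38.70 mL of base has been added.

n(acid) = 0.1610 x 0.02721 = 0.004381 mol; n(KOH) added = 0.1748 x 0.03870 = 0.006765 mol.
Base is in excess by 0.006765 - 0.004381 = 0.002384 mol in a total volume of 0.06591 L.
[OH^-] = 0.002384/0.06591 = 0.03617 M, so pOH = 1.44 and pH = 14.00 - 1.44 = 12.56.

12.56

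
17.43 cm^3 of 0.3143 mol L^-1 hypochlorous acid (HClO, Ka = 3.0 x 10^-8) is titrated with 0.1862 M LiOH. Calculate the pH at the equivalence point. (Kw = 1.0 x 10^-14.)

10.30

n(HClO) = 0.3143 x 0.01743 = 0.005478 mol; V(LiOH) at equivalence = 0.005478/0.1862 = 0.02942 L.
At equivalence all the acid is converted to ClO-; total volume = 0.01743 + 0.02942 = 0.04685 L, so [ClO-] = 0.005478/0.04685 = 0.1169 M.
Kb = Kw/Ka = 1.0e-14 / 3.0 x 10^-8 = 3.33e-7.
[OH^-] = sqrt(Kb x [ClO-]) = sqrt(3.33e-7 x 0.1169) = 0.000197 M.
pOH = 3.70, so pH = 14.00 - 3.70 = 10.30.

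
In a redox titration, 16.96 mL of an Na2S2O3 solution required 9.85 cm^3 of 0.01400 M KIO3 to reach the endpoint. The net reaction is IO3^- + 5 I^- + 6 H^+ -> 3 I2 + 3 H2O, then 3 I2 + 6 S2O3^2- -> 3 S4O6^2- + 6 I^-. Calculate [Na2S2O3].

n(KIO3) = 0.01400 x 0.009850 = 0.0001379 mol.
From the balanced equation, 1 mol KIO3 reacts with 6 mol Na2S2O3, so n(Na2S2O3) = 0.0001379 x 6/1 = 0.0008274 mol.
[Na2S2O3] = 0.0008274 / 0.01696 L = 0.0488 M.

0.0488 M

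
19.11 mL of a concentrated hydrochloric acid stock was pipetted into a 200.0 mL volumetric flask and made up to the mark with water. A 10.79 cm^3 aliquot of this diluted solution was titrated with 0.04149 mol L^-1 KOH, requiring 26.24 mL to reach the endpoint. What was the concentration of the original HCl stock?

n(KOH) = 0.04149 x 0.02624 = 0.001089 mol.
n(HCl) in the aliquot = 0.001089 mol.
[diluted HCl] = 0.001089 / 0.01079 = 0.1009 M.
Dilution factor = 200.0/19.11 = 10.47, so [stock] = 0.1009 x 10.47 = 1.06 M.

1.06 M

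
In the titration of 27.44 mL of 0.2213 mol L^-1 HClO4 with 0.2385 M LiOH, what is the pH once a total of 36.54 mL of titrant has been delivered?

12.62

n(acid) = 0.2213 x 0.02744 = 0.006072 mol; n(LiOH) added = 0.2385 x 0.03654 = 0.008715 mol.
Base is in excess by 0.008715 - 0.006072 = 0.002642 mol in a total volume of 0.06398 L.
[OH^-] = 0.002642/0.06398 = 0.04130 M, so pOH = 1.38 and pH = 14.00 - 1.38 = 12.62.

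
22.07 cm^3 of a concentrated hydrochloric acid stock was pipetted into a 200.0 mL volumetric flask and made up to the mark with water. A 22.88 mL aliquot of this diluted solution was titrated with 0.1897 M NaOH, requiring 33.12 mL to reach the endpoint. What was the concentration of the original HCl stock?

2.49 M

n(NaOH) = 0.1897 x 0.03312 = 0.006283 mol.
n(HCl) in the aliquot = 0.006283 mol.
[diluted HCl] = 0.006283 / 0.02288 = 0.2746 M.
Dilution factor = 200.0/22.07 = 9.062, so [stock] = 0.2746 x 9.062 = 2.49 M.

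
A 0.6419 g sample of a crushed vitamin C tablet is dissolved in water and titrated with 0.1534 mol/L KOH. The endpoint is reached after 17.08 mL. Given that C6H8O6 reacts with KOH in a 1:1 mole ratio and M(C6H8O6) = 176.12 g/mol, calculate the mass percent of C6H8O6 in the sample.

n(KOH) = 0.1534 x 0.01708 = 0.002620 mol.
n(C6H8O6) = 0.002620 / 1 = 0.002620 mol.
mass of C6H8O6 = 0.002620 x 176.12 = 0.4614 g.
% purity = 0.4614 / 0.6419 x 100 = 71.9%.

71.9%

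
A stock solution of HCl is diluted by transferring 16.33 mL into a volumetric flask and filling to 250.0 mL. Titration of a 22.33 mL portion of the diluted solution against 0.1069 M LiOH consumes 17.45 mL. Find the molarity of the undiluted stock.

1.28 M

n(LiOH) = 0.1069 x 0.01745 = 0.001865 mol.
n(HCl) in the aliquot = 0.001865 mol.
[diluted HCl] = 0.001865 / 0.02233 = 0.08354 M.
Dilution factor = 250.0/16.33 = 15.31, so [stock] = 0.08354 x 15.31 = 1.28 M.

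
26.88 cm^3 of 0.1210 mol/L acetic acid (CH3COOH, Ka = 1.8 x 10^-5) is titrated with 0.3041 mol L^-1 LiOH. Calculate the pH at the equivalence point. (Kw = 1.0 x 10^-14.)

8.84

n(CH3COOH) = 0.1210 x 0.02688 = 0.003252 mol; V(LiOH) at equivalence = 0.003252/0.3041 = 0.01070 L.
At equivalence all the acid is converted to CH3COO-; total volume = 0.02688 + 0.01070 = 0.03758 L, so [CH3COO-] = 0.003252/0.03758 = 0.08656 M.
Kb = Kw/Ka = 1.0e-14 / 1.8 x 10^-5 = 5.56e-10.
[OH^-] = sqrt(Kb x [CH3COO-]) = sqrt(5.56e-10 x 0.08656) = 6.93e-6 M.
pOH = 5.16, so pH = 14.00 - 5.16 = 8.84.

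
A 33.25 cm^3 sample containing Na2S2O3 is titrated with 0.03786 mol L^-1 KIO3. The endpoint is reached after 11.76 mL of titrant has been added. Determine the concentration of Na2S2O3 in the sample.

n(KIO3) = 0.03786 x 0.01176 = 0.0004452 mol.
From the balanced equation, 1 mol KIO3 reacts with 6 mol Na2S2O3, so n(Na2S2O3) = 0.0004452 x 6/1 = 0.002671 mol.
[Na2S2O3] = 0.002671 / 0.03325 L = 0.0803 M.

0.0803 M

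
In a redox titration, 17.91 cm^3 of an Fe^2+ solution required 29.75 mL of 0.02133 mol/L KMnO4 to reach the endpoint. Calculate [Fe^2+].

0.177 M

n(KMnO4) = 0.02133 x 0.02975 = 0.0006346 mol.
From the balanced equation, 1 mol KMnO4 reacts with 5 mol Fe^2+, so n(Fe^2+) = 0.0006346 x 5/1 = 0.003173 mol.
[Fe^2+] = 0.003173 / 0.01791 L = 0.177 M.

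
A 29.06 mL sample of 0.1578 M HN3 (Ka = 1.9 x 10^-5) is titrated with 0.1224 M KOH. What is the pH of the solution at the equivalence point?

8.78

n(HN3) = 0.1578 x 0.02906 = 0.004586 mol; V(KOH) at equivalence = 0.004586/0.1224 = 0.03746 L.
At equivalence all the acid is converted to N3-; total volume = 0.02906 + 0.03746 = 0.06652 L, so [N3-] = 0.004586/0.06652 = 0.06893 M.
Kb = Kw/Ka = 1.0e-14 / 1.9 x 10^-5 = 5.26e-10.
[OH^-] = sqrt(Kb x [N3-]) = sqrt(5.26e-10 x 0.06893) = 6.02e-6 M.
pOH = 5.22, so pH = 14.00 - 5.22 = 8.78.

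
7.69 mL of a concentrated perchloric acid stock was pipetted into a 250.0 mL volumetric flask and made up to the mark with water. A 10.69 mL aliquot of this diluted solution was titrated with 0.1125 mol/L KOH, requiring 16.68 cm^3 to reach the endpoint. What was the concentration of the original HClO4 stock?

n(KOH) = 0.1125 x 0.01668 = 0.001877 mol.
n(HClO4) in the aliquot = 0.001877 mol.
[diluted HClO4] = 0.001877 / 0.01069 = 0.1755 M.
Dilution factor = 250.0/7.690 = 32.51, so [stock] = 0.1755 x 32.51 = 5.71 M.

5.71 M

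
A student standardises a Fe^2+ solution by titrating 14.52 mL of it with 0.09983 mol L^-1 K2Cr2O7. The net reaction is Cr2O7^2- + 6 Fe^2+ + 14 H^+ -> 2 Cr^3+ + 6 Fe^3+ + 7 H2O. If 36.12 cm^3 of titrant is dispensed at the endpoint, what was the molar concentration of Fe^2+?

1.49 M

n(K2Cr2O7) = 0.09983 x 0.03612 = 0.003606 mol.
From the balanced equation, 1 mol K2Cr2O7 reacts with 6 mol Fe^2+, so n(Fe^2+) = 0.003606 x 6/1 = 0.02164 mol.
[Fe^2+] = 0.02164 / 0.01452 L = 1.49 M.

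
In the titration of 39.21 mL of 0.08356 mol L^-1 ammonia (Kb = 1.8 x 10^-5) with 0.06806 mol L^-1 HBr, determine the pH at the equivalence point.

n(NH3) = 0.08356 x 0.03921 = 0.003276 mol; V(HBr) at equivalence = 0.003276/0.06806 = 0.04814 L.
At equivalence the base is fully converted to NH4+; total volume = 0.08735 L, so [NH4+] = 0.003276/0.08735 = 0.03751 M.
Ka(NH4+) = Kw/Kb = 1.0e-14 / 1.8 x 10^-5 = 5.56e-10.
[H^+] = sqrt(Ka x [NH4+]) = sqrt(5.56e-10 x 0.03751) = 4.56e-6 M.
pH = -log(4.56e-6) = 5.34.

5.34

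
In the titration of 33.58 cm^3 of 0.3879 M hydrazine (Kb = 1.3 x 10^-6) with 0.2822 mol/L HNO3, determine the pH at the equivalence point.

n(N2H4) = 0.3879 x 0.03358 = 0.01303 mol; V(HNO3) at equivalence = 0.01303/0.2822 = 0.04616 L.
At equivalence the base is fully converted to N2H5+; total volume = 0.07974 L, so [N2H5+] = 0.01303/0.07974 = 0.1634 M.
Ka(N2H5+) = Kw/Kb = 1.0e-14 / 1.3 x 10^-6 = 7.69e-9.
[H^+] = sqrt(Ka x [N2H5+]) = sqrt(7.69e-9 x 0.1634) = 3.54e-5 M.
pH = -log(3.54e-5) = 4.45.

4.45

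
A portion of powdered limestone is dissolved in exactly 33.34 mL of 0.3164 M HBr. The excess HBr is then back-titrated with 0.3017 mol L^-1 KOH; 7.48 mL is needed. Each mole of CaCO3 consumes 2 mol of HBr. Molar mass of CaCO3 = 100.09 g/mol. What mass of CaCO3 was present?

Total n(HBr) added = 0.3164 x 0.03334 = 0.01055 mol.
n(KOH) used = 0.3017 x 0.007480 = 0.002257 mol, which equals the excess n(HBr).
So n(HBr) consumed by the sample = 0.01055 - 0.002257 = 0.008292 mol.
n(CaCO3) = 0.008292 / 2 = 0.004146 mol.
mass = 0.004146 mol x 100.09 g/mol = 0.415 g.

0.415 g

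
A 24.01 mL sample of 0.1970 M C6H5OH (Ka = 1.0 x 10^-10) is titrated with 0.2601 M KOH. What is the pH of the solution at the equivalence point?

11.52

n(C6H5OH) = 0.1970 x 0.02401 = 0.004730 mol; V(KOH) at equivalence = 0.004730/0.2601 = 0.01819 L.
At equivalence all the acid is converted to C6H5O-; total volume = 0.02401 + 0.01819 = 0.04220 L, so [C6H5O-] = 0.004730/0.04220 = 0.1121 M.
Kb = Kw/Ka = 1.0e-14 / 1.0 x 10^-10 = 0.000100.
[OH^-] = sqrt(Kb x [C6H5O-]) = sqrt(0.000100 x 0.1121) = 0.00335 M.
pOH = 2.48, so pH = 14.00 - 2.48 = 11.52.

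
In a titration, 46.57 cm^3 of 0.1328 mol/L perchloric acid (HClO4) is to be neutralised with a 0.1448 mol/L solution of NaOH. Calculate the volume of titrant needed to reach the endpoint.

n(HClO4) = 0.1328 mol/L x 0.04657 L = 0.006184 mol.
At equivalence n(NaOH) = n(HClO4) = 0.006184 mol.
V(NaOH) = 0.006184 / 0.1448 = 0.04271 L = 42.7 mL.

42.7 mL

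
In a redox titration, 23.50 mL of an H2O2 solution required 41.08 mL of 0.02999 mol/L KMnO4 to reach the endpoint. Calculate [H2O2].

0.131 M

n(KMnO4) = 0.02999 x 0.04108 = 0.001232 mol.
From the balanced equation, 2 mol KMnO4 reacts with 5 mol H2O2, so n(H2O2) = 0.001232 x 5/2 = 0.003080 mol.
[H2O2] = 0.003080 / 0.02350 L = 0.131 M.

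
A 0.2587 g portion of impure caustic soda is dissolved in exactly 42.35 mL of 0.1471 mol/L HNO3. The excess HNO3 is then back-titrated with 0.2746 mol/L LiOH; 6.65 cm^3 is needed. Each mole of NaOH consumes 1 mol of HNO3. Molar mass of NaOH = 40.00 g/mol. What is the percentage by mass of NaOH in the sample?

68.1%

Total n(HNO3) added = 0.1471 x 0.04235 = 0.006230 mol.
n(LiOH) used = 0.2746 x 0.006650 = 0.001826 mol, which equals the excess n(HNO3).
So n(HNO3) consumed by the sample = 0.006230 - 0.001826 = 0.004404 mol.
n(NaOH) = 0.004404 / 1 = 0.004404 mol.
mass NaOH = 0.004404 x 40.00 = 0.1761 g, so %NaOH = 0.1761/0.2587 x 100 = 68.1%.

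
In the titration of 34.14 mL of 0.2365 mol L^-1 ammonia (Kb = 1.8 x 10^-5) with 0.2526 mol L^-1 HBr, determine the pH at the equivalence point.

5.08

n(NH3) = 0.2365 x 0.03414 = 0.008074 mol; V(HBr) at equivalence = 0.008074/0.2526 = 0.03196 L.
At equivalence the base is fully converted to NH4+; total volume = 0.06610 L, so [NH4+] = 0.008074/0.06610 = 0.1221 M.
Ka(NH4+) = Kw/Kb = 1.0e-14 / 1.8 x 10^-5 = 5.56e-10.
[H^+] = sqrt(Ka x [NH4+]) = sqrt(5.56e-10 x 0.1221) = 8.24e-6 M.
pH = -log(8.24e-6) = 5.08.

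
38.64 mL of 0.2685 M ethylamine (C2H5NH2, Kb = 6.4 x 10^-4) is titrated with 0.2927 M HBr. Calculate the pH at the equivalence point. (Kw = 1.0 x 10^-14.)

5.83

n(C2H5NH2) = 0.2685 x 0.03864 = 0.01037 mol; V(HBr) at equivalence = 0.01037/0.2927 = 0.03545 L.
At equivalence the base is fully converted to C2H5NH3+; total volume = 0.07409 L, so [C2H5NH3+] = 0.01037/0.07409 = 0.1400 M.
Ka(C2H5NH3+) = Kw/Kb = 1.0e-14 / 6.4 x 10^-4 = 1.56e-11.
[H^+] = sqrt(Ka x [C2H5NH3+]) = sqrt(1.56e-11 x 0.1400) = 1.48e-6 M.
pH = -log(1.48e-6) = 5.83.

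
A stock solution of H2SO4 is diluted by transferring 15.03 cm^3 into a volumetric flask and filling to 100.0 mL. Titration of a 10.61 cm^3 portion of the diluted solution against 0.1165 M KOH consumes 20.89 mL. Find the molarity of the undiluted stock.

0.763 M

n(KOH) = 0.1165 x 0.02089 = 0.002434 mol.
n(H2SO4) in the aliquot = 0.002434 x 1/2 = 0.001217 mol.
[diluted H2SO4] = 0.001217 / 0.01061 = 0.1147 M.
Dilution factor = 100.0/15.03 = 6.653, so [stock] = 0.1147 x 6.653 = 0.763 M.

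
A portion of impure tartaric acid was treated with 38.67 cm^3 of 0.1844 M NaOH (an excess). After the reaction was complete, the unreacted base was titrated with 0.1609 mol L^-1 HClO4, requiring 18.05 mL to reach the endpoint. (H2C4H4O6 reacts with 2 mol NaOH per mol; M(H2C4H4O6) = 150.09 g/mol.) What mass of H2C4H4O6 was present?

0.317 g

Total n(NaOH) added = 0.1844 x 0.03867 = 0.007131 mol.
n(HClO4) used = 0.1609 x 0.01805 = 0.002904 mol, which equals the excess n(NaOH).
So n(NaOH) consumed by the sample = 0.007131 - 0.002904 = 0.004227 mol.
n(H2C4H4O6) = 0.004227 / 2 = 0.002113 mol.
mass = 0.002113 mol x 150.09 g/mol = 0.317 g.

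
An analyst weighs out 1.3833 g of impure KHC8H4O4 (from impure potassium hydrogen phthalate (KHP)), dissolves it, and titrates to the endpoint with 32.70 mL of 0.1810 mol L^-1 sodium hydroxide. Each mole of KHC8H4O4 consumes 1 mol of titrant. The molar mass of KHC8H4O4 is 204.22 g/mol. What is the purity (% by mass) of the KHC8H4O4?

n(NaOH) = 0.1810 x 0.03270 = 0.005919 mol.
n(KHC8H4O4) = 0.005919 / 1 = 0.005919 mol.
mass of KHC8H4O4 = 0.005919 x 204.22 = 1.209 g.
% purity = 1.209 / 1.3833 x 100 = 87.4%.

87.4%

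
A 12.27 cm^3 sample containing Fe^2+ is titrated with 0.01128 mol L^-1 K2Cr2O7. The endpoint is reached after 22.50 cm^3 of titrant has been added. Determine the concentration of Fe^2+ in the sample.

n(K2Cr2O7) = 0.01128 x 0.02250 = 0.0002538 mol.
From the balanced equation, 1 mol K2Cr2O7 reacts with 6 mol Fe^2+, so n(Fe^2+) = 0.0002538 x 6/1 = 0.001523 mol.
[Fe^2+] = 0.001523 / 0.01227 L = 0.124 M.

0.124 M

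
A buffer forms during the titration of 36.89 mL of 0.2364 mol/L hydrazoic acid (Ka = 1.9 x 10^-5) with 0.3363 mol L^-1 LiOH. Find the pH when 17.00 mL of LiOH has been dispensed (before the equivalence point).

5.00

Initial n(HN3) = 0.2364 x 0.03689 = 0.008721 mol.
n(LiOH) added = 0.3363 x 0.01700 = 0.005717 mol, converting that many moles of HN3 to N3-.
Remaining n(HN3) = 0.003004 mol; n(N3-) = 0.005717 mol.
By Henderson-Hasselbalch, pH = pKa + log([A^-]/[HA]) = 4.72 + log(0.005717/0.003004) = 4.72 + (+0.28) = 5.00.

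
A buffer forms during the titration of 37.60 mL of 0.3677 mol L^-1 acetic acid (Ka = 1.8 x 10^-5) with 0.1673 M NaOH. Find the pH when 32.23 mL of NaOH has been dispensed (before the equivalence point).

Initial n(CH3COOH) = 0.3677 x 0.03760 = 0.01383 mol.
n(NaOH) added = 0.1673 x 0.03223 = 0.005392 mol, converting that many moles of CH3COOH to CH3COO-.
Remaining n(CH3COOH) = 0.008433 mol; n(CH3COO-) = 0.005392 mol.
By Henderson-Hasselbalch, pH = pKa + log([A^-]/[HA]) = 4.74 + log(0.005392/0.008433) = 4.74 + (-0.19) = 4.55.

4.55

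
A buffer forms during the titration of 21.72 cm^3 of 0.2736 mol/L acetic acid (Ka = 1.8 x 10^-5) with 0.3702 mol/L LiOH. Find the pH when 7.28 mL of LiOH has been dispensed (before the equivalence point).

Initial n(CH3COOH) = 0.2736 x 0.02172 = 0.005943 mol.
n(LiOH) added = 0.3702 x 0.007280 = 0.002695 mol, converting that many moles of CH3COOH to CH3COO-.
Remaining n(CH3COOH) = 0.003248 mol; n(CH3COO-) = 0.002695 mol.
By Henderson-Hasselbalch, pH = pKa + log([A^-]/[HA]) = 4.74 + log(0.002695/0.003248) = 4.74 + (-0.08) = 4.66.

4.66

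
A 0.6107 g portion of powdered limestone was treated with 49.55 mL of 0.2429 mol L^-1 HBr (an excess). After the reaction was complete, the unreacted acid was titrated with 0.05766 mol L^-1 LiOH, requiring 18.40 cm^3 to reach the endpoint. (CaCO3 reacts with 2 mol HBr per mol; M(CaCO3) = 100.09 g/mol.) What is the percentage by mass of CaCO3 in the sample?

89.9%

Total n(HBr) added = 0.2429 x 0.04955 = 0.01204 mol.
n(LiOH) used = 0.05766 x 0.01840 = 0.001061 mol, which equals the excess n(HBr).
So n(HBr) consumed by the sample = 0.01204 - 0.001061 = 0.01097 mol.
n(CaCO3) = 0.01097 / 2 = 0.005487 mol.
mass CaCO3 = 0.005487 x 100.09 = 0.5492 g, so %CaCO3 = 0.5492/0.6107 x 100 = 89.9%.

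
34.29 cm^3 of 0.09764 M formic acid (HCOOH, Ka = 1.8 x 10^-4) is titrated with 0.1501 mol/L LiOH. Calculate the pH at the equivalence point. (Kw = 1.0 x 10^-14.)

n(HCOOH) = 0.09764 x 0.03429 = 0.003348 mol; V(LiOH) at equivalence = 0.003348/0.1501 = 0.02231 L.
At equivalence all the acid is converted to HCOO-; total volume = 0.03429 + 0.02231 = 0.05660 L, so [HCOO-] = 0.003348/0.05660 = 0.05916 M.
Kb = Kw/Ka = 1.0e-14 / 1.8 x 10^-4 = 5.56e-11.
[OH^-] = sqrt(Kb x [HCOO-]) = sqrt(5.56e-11 x 0.05916) = 1.81e-6 M.
pOH = 5.74, so pH = 14.00 - 5.74 = 8.26.

8.26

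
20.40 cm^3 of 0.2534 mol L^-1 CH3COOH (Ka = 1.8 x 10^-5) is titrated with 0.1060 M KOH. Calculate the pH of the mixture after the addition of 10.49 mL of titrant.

Initial n(CH3COOH) = 0.2534 x 0.02040 = 0.005169 mol.
n(KOH) added = 0.1060 x 0.01049 = 0.001112 mol, converting that many moles of CH3COOH to CH3COO-.
Remaining n(CH3COOH) = 0.004057 mol; n(CH3COO-) = 0.001112 mol.
By Henderson-Hasselbalch, pH = pKa + log([A^-]/[HA]) = 4.74 + log(0.001112/0.004057) = 4.74 + (-0.56) = 4.18.

4.18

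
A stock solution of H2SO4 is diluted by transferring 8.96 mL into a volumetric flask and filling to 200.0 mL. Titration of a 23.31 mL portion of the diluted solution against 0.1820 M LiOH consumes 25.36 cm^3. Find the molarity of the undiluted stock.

n(LiOH) = 0.1820 x 0.02536 = 0.004616 mol.
n(H2SO4) in the aliquot = 0.004616 x 1/2 = 0.002308 mol.
[diluted H2SO4] = 0.002308 / 0.02331 = 0.09900 M.
Dilution factor = 200.0/8.960 = 22.32, so [stock] = 0.09900 x 22.32 = 2.21 M.

2.21 M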